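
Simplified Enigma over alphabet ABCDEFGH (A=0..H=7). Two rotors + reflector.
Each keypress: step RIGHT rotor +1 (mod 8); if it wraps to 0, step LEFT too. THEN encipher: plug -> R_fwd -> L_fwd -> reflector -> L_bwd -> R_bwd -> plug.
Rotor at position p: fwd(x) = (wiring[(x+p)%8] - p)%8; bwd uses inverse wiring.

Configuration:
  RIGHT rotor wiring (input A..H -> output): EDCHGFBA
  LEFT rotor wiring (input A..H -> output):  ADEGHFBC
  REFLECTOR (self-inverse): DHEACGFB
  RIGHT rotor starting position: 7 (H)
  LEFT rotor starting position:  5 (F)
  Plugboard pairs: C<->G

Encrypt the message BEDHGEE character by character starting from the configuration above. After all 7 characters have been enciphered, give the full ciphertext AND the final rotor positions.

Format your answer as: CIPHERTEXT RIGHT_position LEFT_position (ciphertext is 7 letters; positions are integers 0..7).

Char 1 ('B'): step: R->0, L->6 (L advanced); B->plug->B->R->D->L->F->refl->G->L'->E->R'->A->plug->A
Char 2 ('E'): step: R->1, L=6; E->plug->E->R->E->L->G->refl->F->L'->D->R'->H->plug->H
Char 3 ('D'): step: R->2, L=6; D->plug->D->R->D->L->F->refl->G->L'->E->R'->C->plug->G
Char 4 ('H'): step: R->3, L=6; H->plug->H->R->H->L->H->refl->B->L'->G->R'->D->plug->D
Char 5 ('G'): step: R->4, L=6; G->plug->C->R->F->L->A->refl->D->L'->A->R'->E->plug->E
Char 6 ('E'): step: R->5, L=6; E->plug->E->R->G->L->B->refl->H->L'->H->R'->D->plug->D
Char 7 ('E'): step: R->6, L=6; E->plug->E->R->E->L->G->refl->F->L'->D->R'->A->plug->A
Final: ciphertext=AHGDEDA, RIGHT=6, LEFT=6

Answer: AHGDEDA 6 6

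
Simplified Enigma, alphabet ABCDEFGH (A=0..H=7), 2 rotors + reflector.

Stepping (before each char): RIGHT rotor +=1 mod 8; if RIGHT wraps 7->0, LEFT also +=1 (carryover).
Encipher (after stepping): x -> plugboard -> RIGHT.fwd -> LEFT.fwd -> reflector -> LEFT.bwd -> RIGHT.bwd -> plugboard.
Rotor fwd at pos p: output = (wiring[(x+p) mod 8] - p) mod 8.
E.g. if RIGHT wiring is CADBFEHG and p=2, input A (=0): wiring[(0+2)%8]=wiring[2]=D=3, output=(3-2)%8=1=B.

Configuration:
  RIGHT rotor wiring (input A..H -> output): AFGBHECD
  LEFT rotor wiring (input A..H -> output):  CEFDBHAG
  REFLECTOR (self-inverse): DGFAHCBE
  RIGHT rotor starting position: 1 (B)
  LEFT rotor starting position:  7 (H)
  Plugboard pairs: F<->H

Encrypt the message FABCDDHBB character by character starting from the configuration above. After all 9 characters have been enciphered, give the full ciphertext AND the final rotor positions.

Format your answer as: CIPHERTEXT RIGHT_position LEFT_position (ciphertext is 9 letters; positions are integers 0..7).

Char 1 ('F'): step: R->2, L=7; F->plug->H->R->D->L->G->refl->B->L'->H->R'->B->plug->B
Char 2 ('A'): step: R->3, L=7; A->plug->A->R->G->L->A->refl->D->L'->B->R'->C->plug->C
Char 3 ('B'): step: R->4, L=7; B->plug->B->R->A->L->H->refl->E->L'->E->R'->E->plug->E
Char 4 ('C'): step: R->5, L=7; C->plug->C->R->G->L->A->refl->D->L'->B->R'->F->plug->H
Char 5 ('D'): step: R->6, L=7; D->plug->D->R->H->L->B->refl->G->L'->D->R'->F->plug->H
Char 6 ('D'): step: R->7, L=7; D->plug->D->R->H->L->B->refl->G->L'->D->R'->H->plug->F
Char 7 ('H'): step: R->0, L->0 (L advanced); H->plug->F->R->E->L->B->refl->G->L'->H->R'->E->plug->E
Char 8 ('B'): step: R->1, L=0; B->plug->B->R->F->L->H->refl->E->L'->B->R'->F->plug->H
Char 9 ('B'): step: R->2, L=0; B->plug->B->R->H->L->G->refl->B->L'->E->R'->A->plug->A
Final: ciphertext=BCEHHFEHA, RIGHT=2, LEFT=0

Answer: BCEHHFEHA 2 0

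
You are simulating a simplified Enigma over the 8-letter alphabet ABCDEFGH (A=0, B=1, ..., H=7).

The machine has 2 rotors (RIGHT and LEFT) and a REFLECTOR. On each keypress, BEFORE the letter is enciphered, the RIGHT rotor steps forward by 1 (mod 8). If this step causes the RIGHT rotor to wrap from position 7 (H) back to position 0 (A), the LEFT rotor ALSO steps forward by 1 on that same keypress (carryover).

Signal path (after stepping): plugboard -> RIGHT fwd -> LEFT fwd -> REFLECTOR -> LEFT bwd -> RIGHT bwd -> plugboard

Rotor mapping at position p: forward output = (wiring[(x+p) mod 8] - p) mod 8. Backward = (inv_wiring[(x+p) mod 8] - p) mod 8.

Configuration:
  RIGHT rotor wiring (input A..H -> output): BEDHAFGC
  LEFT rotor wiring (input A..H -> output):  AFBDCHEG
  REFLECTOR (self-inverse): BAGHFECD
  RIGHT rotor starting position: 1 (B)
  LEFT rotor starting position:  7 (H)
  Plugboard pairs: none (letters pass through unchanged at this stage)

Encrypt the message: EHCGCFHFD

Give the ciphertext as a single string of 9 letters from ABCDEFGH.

Answer: GBHHGGEAB

Derivation:
Char 1 ('E'): step: R->2, L=7; E->plug->E->R->E->L->E->refl->F->L'->H->R'->G->plug->G
Char 2 ('H'): step: R->3, L=7; H->plug->H->R->A->L->H->refl->D->L'->F->R'->B->plug->B
Char 3 ('C'): step: R->4, L=7; C->plug->C->R->C->L->G->refl->C->L'->D->R'->H->plug->H
Char 4 ('G'): step: R->5, L=7; G->plug->G->R->C->L->G->refl->C->L'->D->R'->H->plug->H
Char 5 ('C'): step: R->6, L=7; C->plug->C->R->D->L->C->refl->G->L'->C->R'->G->plug->G
Char 6 ('F'): step: R->7, L=7; F->plug->F->R->B->L->B->refl->A->L'->G->R'->G->plug->G
Char 7 ('H'): step: R->0, L->0 (L advanced); H->plug->H->R->C->L->B->refl->A->L'->A->R'->E->plug->E
Char 8 ('F'): step: R->1, L=0; F->plug->F->R->F->L->H->refl->D->L'->D->R'->A->plug->A
Char 9 ('D'): step: R->2, L=0; D->plug->D->R->D->L->D->refl->H->L'->F->R'->B->plug->B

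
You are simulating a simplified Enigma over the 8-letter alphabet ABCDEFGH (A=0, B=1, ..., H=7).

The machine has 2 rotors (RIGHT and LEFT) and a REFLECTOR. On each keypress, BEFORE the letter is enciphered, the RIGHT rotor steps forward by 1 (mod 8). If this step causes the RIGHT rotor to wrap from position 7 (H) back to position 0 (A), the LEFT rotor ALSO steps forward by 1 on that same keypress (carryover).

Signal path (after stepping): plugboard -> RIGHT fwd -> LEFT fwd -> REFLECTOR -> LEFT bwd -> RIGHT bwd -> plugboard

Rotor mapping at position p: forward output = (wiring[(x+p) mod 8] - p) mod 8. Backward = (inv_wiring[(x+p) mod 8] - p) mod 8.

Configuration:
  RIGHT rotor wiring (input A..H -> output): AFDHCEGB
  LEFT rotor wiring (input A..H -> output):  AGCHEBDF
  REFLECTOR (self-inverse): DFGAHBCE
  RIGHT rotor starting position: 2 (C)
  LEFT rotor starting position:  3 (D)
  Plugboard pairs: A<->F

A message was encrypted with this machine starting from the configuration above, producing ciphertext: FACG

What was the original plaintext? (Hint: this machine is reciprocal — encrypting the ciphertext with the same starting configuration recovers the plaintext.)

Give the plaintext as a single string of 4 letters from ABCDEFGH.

Char 1 ('F'): step: R->3, L=3; F->plug->A->R->E->L->C->refl->G->L'->C->R'->G->plug->G
Char 2 ('A'): step: R->4, L=3; A->plug->F->R->B->L->B->refl->F->L'->F->R'->D->plug->D
Char 3 ('C'): step: R->5, L=3; C->plug->C->R->E->L->C->refl->G->L'->C->R'->G->plug->G
Char 4 ('G'): step: R->6, L=3; G->plug->G->R->E->L->C->refl->G->L'->C->R'->C->plug->C

Answer: GDGC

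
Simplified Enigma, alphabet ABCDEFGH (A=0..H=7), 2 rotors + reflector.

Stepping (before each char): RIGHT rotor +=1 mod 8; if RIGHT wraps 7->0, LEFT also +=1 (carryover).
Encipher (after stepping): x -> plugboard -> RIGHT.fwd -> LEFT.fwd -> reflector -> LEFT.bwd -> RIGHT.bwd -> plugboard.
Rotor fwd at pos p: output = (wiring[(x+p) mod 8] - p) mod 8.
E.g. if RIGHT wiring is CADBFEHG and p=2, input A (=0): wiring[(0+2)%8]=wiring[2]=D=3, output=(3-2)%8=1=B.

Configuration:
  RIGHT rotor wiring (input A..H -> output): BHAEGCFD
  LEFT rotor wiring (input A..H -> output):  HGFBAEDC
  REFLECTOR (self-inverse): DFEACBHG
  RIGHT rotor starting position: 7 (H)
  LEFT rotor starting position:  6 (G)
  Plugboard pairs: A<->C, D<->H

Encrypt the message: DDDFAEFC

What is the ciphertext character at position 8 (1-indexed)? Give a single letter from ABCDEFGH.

Char 1 ('D'): step: R->0, L->7 (L advanced); D->plug->H->R->D->L->G->refl->H->L'->C->R'->F->plug->F
Char 2 ('D'): step: R->1, L=7; D->plug->H->R->A->L->D->refl->A->L'->B->R'->E->plug->E
Char 3 ('D'): step: R->2, L=7; D->plug->H->R->F->L->B->refl->F->L'->G->R'->A->plug->C
Char 4 ('F'): step: R->3, L=7; F->plug->F->R->G->L->F->refl->B->L'->F->R'->H->plug->D
Char 5 ('A'): step: R->4, L=7; A->plug->C->R->B->L->A->refl->D->L'->A->R'->H->plug->D
Char 6 ('E'): step: R->5, L=7; E->plug->E->R->C->L->H->refl->G->L'->D->R'->F->plug->F
Char 7 ('F'): step: R->6, L=7; F->plug->F->R->G->L->F->refl->B->L'->F->R'->B->plug->B
Char 8 ('C'): step: R->7, L=7; C->plug->A->R->E->L->C->refl->E->L'->H->R'->F->plug->F

F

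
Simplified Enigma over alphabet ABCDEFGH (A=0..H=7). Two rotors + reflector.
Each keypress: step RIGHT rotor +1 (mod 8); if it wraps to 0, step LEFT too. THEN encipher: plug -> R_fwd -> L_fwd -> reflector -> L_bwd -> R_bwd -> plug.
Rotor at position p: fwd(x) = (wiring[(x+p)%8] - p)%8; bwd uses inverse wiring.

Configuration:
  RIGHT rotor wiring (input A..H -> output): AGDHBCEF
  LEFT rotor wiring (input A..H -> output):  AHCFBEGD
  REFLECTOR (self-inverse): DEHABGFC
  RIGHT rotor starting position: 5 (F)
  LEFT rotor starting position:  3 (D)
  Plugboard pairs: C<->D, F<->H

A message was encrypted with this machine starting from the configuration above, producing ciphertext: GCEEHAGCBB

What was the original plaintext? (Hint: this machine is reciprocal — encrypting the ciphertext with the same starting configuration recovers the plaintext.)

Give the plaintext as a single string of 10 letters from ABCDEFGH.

Char 1 ('G'): step: R->6, L=3; G->plug->G->R->D->L->D->refl->A->L'->E->R'->H->plug->F
Char 2 ('C'): step: R->7, L=3; C->plug->D->R->E->L->A->refl->D->L'->D->R'->G->plug->G
Char 3 ('E'): step: R->0, L->4 (L advanced); E->plug->E->R->B->L->A->refl->D->L'->F->R'->H->plug->F
Char 4 ('E'): step: R->1, L=4; E->plug->E->R->B->L->A->refl->D->L'->F->R'->A->plug->A
Char 5 ('H'): step: R->2, L=4; H->plug->F->R->D->L->H->refl->C->L'->C->R'->E->plug->E
Char 6 ('A'): step: R->3, L=4; A->plug->A->R->E->L->E->refl->B->L'->H->R'->C->plug->D
Char 7 ('G'): step: R->4, L=4; G->plug->G->R->H->L->B->refl->E->L'->E->R'->E->plug->E
Char 8 ('C'): step: R->5, L=4; C->plug->D->R->D->L->H->refl->C->L'->C->R'->G->plug->G
Char 9 ('B'): step: R->6, L=4; B->plug->B->R->H->L->B->refl->E->L'->E->R'->H->plug->F
Char 10 ('B'): step: R->7, L=4; B->plug->B->R->B->L->A->refl->D->L'->F->R'->H->plug->F

Answer: FGFAEDEGFF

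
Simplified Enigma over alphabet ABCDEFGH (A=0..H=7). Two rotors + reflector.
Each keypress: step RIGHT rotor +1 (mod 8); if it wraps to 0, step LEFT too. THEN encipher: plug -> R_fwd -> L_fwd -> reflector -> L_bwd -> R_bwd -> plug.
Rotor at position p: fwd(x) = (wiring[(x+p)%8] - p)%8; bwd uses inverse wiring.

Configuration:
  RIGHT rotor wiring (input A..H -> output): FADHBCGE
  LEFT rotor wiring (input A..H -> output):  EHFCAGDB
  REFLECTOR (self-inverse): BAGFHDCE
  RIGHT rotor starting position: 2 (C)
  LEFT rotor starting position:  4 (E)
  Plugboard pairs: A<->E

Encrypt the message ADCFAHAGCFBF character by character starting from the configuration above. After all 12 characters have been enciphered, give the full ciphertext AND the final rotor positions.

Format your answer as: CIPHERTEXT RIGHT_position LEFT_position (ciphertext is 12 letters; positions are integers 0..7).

Answer: CCBCFAHFBAHH 6 5

Derivation:
Char 1 ('A'): step: R->3, L=4; A->plug->E->R->B->L->C->refl->G->L'->H->R'->C->plug->C
Char 2 ('D'): step: R->4, L=4; D->plug->D->R->A->L->E->refl->H->L'->C->R'->C->plug->C
Char 3 ('C'): step: R->5, L=4; C->plug->C->R->H->L->G->refl->C->L'->B->R'->B->plug->B
Char 4 ('F'): step: R->6, L=4; F->plug->F->R->B->L->C->refl->G->L'->H->R'->C->plug->C
Char 5 ('A'): step: R->7, L=4; A->plug->E->R->A->L->E->refl->H->L'->C->R'->F->plug->F
Char 6 ('H'): step: R->0, L->5 (L advanced); H->plug->H->R->E->L->C->refl->G->L'->B->R'->E->plug->A
Char 7 ('A'): step: R->1, L=5; A->plug->E->R->B->L->G->refl->C->L'->E->R'->H->plug->H
Char 8 ('G'): step: R->2, L=5; G->plug->G->R->D->L->H->refl->E->L'->C->R'->F->plug->F
Char 9 ('C'): step: R->3, L=5; C->plug->C->R->H->L->D->refl->F->L'->G->R'->B->plug->B
Char 10 ('F'): step: R->4, L=5; F->plug->F->R->E->L->C->refl->G->L'->B->R'->E->plug->A
Char 11 ('B'): step: R->5, L=5; B->plug->B->R->B->L->G->refl->C->L'->E->R'->H->plug->H
Char 12 ('F'): step: R->6, L=5; F->plug->F->R->B->L->G->refl->C->L'->E->R'->H->plug->H
Final: ciphertext=CCBCFAHFBAHH, RIGHT=6, LEFT=5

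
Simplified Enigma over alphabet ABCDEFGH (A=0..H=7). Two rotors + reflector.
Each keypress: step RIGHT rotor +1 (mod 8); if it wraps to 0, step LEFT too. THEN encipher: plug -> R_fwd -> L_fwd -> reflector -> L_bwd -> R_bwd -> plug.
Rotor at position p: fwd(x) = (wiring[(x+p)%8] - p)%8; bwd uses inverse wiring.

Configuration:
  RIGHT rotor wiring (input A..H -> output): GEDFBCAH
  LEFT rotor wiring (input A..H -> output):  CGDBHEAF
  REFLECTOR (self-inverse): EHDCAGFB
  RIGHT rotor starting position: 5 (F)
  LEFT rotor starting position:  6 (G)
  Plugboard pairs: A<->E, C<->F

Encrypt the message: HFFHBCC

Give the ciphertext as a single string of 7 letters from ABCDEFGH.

Char 1 ('H'): step: R->6, L=6; H->plug->H->R->E->L->F->refl->G->L'->H->R'->F->plug->C
Char 2 ('F'): step: R->7, L=6; F->plug->C->R->F->L->D->refl->C->L'->A->R'->A->plug->E
Char 3 ('F'): step: R->0, L->7 (L advanced); F->plug->C->R->D->L->E->refl->A->L'->F->R'->D->plug->D
Char 4 ('H'): step: R->1, L=7; H->plug->H->R->F->L->A->refl->E->L'->D->R'->A->plug->E
Char 5 ('B'): step: R->2, L=7; B->plug->B->R->D->L->E->refl->A->L'->F->R'->F->plug->C
Char 6 ('C'): step: R->3, L=7; C->plug->F->R->D->L->E->refl->A->L'->F->R'->D->plug->D
Char 7 ('C'): step: R->4, L=7; C->plug->F->R->A->L->G->refl->F->L'->G->R'->B->plug->B

Answer: CEDECDB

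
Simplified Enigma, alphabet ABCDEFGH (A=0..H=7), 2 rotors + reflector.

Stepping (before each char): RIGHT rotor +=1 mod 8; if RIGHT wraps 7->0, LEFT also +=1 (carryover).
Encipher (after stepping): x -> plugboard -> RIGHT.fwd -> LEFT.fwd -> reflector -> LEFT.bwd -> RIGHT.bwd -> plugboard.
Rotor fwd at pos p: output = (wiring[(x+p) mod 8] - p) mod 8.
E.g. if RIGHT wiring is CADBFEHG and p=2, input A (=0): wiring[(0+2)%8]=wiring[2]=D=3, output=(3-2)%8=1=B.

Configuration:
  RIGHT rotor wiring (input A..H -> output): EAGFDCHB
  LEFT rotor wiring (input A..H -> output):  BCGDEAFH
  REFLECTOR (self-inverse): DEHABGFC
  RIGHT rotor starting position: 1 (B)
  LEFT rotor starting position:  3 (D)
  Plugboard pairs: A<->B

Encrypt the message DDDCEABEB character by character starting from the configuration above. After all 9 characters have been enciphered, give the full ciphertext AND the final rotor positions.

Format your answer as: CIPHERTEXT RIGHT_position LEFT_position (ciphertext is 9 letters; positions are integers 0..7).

Char 1 ('D'): step: R->2, L=3; D->plug->D->R->A->L->A->refl->D->L'->H->R'->F->plug->F
Char 2 ('D'): step: R->3, L=3; D->plug->D->R->E->L->E->refl->B->L'->B->R'->F->plug->F
Char 3 ('D'): step: R->4, L=3; D->plug->D->R->F->L->G->refl->F->L'->C->R'->G->plug->G
Char 4 ('C'): step: R->5, L=3; C->plug->C->R->E->L->E->refl->B->L'->B->R'->F->plug->F
Char 5 ('E'): step: R->6, L=3; E->plug->E->R->A->L->A->refl->D->L'->H->R'->F->plug->F
Char 6 ('A'): step: R->7, L=3; A->plug->B->R->F->L->G->refl->F->L'->C->R'->A->plug->B
Char 7 ('B'): step: R->0, L->4 (L advanced); B->plug->A->R->E->L->F->refl->G->L'->F->R'->D->plug->D
Char 8 ('E'): step: R->1, L=4; E->plug->E->R->B->L->E->refl->B->L'->C->R'->D->plug->D
Char 9 ('B'): step: R->2, L=4; B->plug->A->R->E->L->F->refl->G->L'->F->R'->E->plug->E
Final: ciphertext=FFGFFBDDE, RIGHT=2, LEFT=4

Answer: FFGFFBDDE 2 4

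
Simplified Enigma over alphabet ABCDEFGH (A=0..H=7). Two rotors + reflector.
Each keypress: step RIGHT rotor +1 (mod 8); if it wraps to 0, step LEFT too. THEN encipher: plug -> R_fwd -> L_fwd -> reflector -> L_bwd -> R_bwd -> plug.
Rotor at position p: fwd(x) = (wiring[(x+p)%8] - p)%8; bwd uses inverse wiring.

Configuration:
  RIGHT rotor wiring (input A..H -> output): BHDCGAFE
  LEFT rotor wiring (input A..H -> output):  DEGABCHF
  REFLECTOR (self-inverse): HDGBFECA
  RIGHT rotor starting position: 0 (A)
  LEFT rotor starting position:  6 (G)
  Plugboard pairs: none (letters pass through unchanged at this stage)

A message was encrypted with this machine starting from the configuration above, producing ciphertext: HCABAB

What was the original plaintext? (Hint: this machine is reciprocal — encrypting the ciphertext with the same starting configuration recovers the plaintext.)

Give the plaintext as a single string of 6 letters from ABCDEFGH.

Answer: AADCGG

Derivation:
Char 1 ('H'): step: R->1, L=6; H->plug->H->R->A->L->B->refl->D->L'->G->R'->A->plug->A
Char 2 ('C'): step: R->2, L=6; C->plug->C->R->E->L->A->refl->H->L'->B->R'->A->plug->A
Char 3 ('A'): step: R->3, L=6; A->plug->A->R->H->L->E->refl->F->L'->C->R'->D->plug->D
Char 4 ('B'): step: R->4, L=6; B->plug->B->R->E->L->A->refl->H->L'->B->R'->C->plug->C
Char 5 ('A'): step: R->5, L=6; A->plug->A->R->D->L->G->refl->C->L'->F->R'->G->plug->G
Char 6 ('B'): step: R->6, L=6; B->plug->B->R->G->L->D->refl->B->L'->A->R'->G->plug->G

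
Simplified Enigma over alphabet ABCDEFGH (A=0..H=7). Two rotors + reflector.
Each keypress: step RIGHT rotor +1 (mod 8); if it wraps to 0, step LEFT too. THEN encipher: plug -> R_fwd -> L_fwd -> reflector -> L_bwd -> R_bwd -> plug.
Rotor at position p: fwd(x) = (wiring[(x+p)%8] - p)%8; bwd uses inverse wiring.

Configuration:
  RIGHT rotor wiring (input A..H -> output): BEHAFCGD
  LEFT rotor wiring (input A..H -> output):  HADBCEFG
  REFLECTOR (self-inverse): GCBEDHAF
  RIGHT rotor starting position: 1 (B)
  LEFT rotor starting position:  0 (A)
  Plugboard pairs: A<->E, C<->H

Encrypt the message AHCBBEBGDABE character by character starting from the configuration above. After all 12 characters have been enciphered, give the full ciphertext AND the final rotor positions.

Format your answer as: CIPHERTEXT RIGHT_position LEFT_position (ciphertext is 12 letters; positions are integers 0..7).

Answer: HGGAFGAHBFFD 5 1

Derivation:
Char 1 ('A'): step: R->2, L=0; A->plug->E->R->E->L->C->refl->B->L'->D->R'->C->plug->H
Char 2 ('H'): step: R->3, L=0; H->plug->C->R->H->L->G->refl->A->L'->B->R'->G->plug->G
Char 3 ('C'): step: R->4, L=0; C->plug->H->R->E->L->C->refl->B->L'->D->R'->G->plug->G
Char 4 ('B'): step: R->5, L=0; B->plug->B->R->B->L->A->refl->G->L'->H->R'->E->plug->A
Char 5 ('B'): step: R->6, L=0; B->plug->B->R->F->L->E->refl->D->L'->C->R'->F->plug->F
Char 6 ('E'): step: R->7, L=0; E->plug->A->R->E->L->C->refl->B->L'->D->R'->G->plug->G
Char 7 ('B'): step: R->0, L->1 (L advanced); B->plug->B->R->E->L->D->refl->E->L'->F->R'->E->plug->A
Char 8 ('G'): step: R->1, L=1; G->plug->G->R->C->L->A->refl->G->L'->H->R'->C->plug->H
Char 9 ('D'): step: R->2, L=1; D->plug->D->R->A->L->H->refl->F->L'->G->R'->B->plug->B
Char 10 ('A'): step: R->3, L=1; A->plug->E->R->A->L->H->refl->F->L'->G->R'->F->plug->F
Char 11 ('B'): step: R->4, L=1; B->plug->B->R->G->L->F->refl->H->L'->A->R'->F->plug->F
Char 12 ('E'): step: R->5, L=1; E->plug->A->R->F->L->E->refl->D->L'->E->R'->D->plug->D
Final: ciphertext=HGGAFGAHBFFD, RIGHT=5, LEFT=1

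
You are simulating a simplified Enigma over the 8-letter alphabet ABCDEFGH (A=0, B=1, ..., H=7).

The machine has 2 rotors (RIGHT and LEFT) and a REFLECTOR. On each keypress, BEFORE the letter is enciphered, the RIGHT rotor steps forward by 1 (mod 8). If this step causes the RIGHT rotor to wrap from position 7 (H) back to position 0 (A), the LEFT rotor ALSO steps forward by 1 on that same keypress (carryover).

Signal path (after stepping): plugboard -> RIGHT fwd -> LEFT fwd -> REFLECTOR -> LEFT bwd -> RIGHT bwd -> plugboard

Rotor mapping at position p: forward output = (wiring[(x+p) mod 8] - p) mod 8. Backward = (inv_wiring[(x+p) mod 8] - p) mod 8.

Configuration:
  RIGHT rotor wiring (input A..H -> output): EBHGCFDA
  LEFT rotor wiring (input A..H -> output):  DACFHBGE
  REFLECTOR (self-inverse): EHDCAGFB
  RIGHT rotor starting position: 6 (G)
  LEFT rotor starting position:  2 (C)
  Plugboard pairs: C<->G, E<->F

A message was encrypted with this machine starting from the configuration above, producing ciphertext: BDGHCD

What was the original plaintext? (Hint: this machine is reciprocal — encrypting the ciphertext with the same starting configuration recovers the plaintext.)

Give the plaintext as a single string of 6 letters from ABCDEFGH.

Char 1 ('B'): step: R->7, L=2; B->plug->B->R->F->L->C->refl->D->L'->B->R'->A->plug->A
Char 2 ('D'): step: R->0, L->3 (L advanced); D->plug->D->R->G->L->F->refl->G->L'->C->R'->E->plug->F
Char 3 ('G'): step: R->1, L=3; G->plug->C->R->F->L->A->refl->E->L'->B->R'->D->plug->D
Char 4 ('H'): step: R->2, L=3; H->plug->H->R->H->L->H->refl->B->L'->E->R'->B->plug->B
Char 5 ('C'): step: R->3, L=3; C->plug->G->R->G->L->F->refl->G->L'->C->R'->C->plug->G
Char 6 ('D'): step: R->4, L=3; D->plug->D->R->E->L->B->refl->H->L'->H->R'->C->plug->G

Answer: AFDBGG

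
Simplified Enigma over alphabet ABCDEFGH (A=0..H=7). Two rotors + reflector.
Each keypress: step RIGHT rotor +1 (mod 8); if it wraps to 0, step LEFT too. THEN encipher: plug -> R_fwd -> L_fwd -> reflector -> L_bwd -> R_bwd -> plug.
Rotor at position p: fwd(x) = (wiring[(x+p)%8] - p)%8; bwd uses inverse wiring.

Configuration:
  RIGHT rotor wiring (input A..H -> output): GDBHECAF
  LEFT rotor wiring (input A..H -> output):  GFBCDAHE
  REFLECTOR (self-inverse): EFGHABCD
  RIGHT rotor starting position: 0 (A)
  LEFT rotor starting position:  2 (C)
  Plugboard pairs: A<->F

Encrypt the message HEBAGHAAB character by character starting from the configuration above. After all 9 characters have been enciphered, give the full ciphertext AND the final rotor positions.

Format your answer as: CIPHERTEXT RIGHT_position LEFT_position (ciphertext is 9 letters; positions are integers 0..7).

Answer: DHHFAFGEH 1 3

Derivation:
Char 1 ('H'): step: R->1, L=2; H->plug->H->R->F->L->C->refl->G->L'->D->R'->D->plug->D
Char 2 ('E'): step: R->2, L=2; E->plug->E->R->G->L->E->refl->A->L'->B->R'->H->plug->H
Char 3 ('B'): step: R->3, L=2; B->plug->B->R->B->L->A->refl->E->L'->G->R'->H->plug->H
Char 4 ('A'): step: R->4, L=2; A->plug->F->R->H->L->D->refl->H->L'->A->R'->A->plug->F
Char 5 ('G'): step: R->5, L=2; G->plug->G->R->C->L->B->refl->F->L'->E->R'->F->plug->A
Char 6 ('H'): step: R->6, L=2; H->plug->H->R->E->L->F->refl->B->L'->C->R'->A->plug->F
Char 7 ('A'): step: R->7, L=2; A->plug->F->R->F->L->C->refl->G->L'->D->R'->G->plug->G
Char 8 ('A'): step: R->0, L->3 (L advanced); A->plug->F->R->C->L->F->refl->B->L'->E->R'->E->plug->E
Char 9 ('B'): step: R->1, L=3; B->plug->B->R->A->L->H->refl->D->L'->F->R'->H->plug->H
Final: ciphertext=DHHFAFGEH, RIGHT=1, LEFT=3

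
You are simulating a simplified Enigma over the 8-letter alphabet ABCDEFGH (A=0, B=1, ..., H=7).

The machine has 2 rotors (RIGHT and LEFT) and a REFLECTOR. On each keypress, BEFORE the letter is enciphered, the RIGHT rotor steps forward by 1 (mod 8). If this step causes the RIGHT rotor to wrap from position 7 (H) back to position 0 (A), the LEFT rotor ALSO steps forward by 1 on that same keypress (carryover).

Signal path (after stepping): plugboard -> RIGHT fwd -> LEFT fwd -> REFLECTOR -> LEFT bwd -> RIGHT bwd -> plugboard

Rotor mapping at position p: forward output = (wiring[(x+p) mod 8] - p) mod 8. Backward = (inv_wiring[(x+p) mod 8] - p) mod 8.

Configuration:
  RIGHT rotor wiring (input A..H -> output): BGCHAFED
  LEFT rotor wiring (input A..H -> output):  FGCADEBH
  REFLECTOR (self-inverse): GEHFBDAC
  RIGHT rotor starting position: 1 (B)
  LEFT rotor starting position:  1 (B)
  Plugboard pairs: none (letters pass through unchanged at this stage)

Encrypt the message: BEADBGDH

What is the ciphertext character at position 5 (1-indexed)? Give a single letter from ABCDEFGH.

Char 1 ('B'): step: R->2, L=1; B->plug->B->R->F->L->A->refl->G->L'->G->R'->C->plug->C
Char 2 ('E'): step: R->3, L=1; E->plug->E->R->A->L->F->refl->D->L'->E->R'->A->plug->A
Char 3 ('A'): step: R->4, L=1; A->plug->A->R->E->L->D->refl->F->L'->A->R'->C->plug->C
Char 4 ('D'): step: R->5, L=1; D->plug->D->R->E->L->D->refl->F->L'->A->R'->A->plug->A
Char 5 ('B'): step: R->6, L=1; B->plug->B->R->F->L->A->refl->G->L'->G->R'->A->plug->A

A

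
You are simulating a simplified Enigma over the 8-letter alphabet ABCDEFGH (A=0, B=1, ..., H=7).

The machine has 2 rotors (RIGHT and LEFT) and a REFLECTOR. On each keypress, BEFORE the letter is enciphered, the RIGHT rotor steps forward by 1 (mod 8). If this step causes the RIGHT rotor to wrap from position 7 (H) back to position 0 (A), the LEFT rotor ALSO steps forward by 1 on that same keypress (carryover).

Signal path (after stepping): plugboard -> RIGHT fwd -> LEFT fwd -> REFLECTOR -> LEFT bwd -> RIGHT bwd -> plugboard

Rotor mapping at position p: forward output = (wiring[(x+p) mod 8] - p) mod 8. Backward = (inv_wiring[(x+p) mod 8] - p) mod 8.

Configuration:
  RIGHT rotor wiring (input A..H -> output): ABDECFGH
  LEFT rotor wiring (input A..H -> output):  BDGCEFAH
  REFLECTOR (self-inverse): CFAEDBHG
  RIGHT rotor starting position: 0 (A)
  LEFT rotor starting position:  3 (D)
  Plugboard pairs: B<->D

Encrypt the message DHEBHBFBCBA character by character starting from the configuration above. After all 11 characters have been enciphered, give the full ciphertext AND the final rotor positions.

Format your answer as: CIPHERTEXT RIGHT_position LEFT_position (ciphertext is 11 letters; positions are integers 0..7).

Char 1 ('D'): step: R->1, L=3; D->plug->B->R->C->L->C->refl->A->L'->G->R'->G->plug->G
Char 2 ('H'): step: R->2, L=3; H->plug->H->R->H->L->D->refl->E->L'->E->R'->E->plug->E
Char 3 ('E'): step: R->3, L=3; E->plug->E->R->E->L->E->refl->D->L'->H->R'->B->plug->D
Char 4 ('B'): step: R->4, L=3; B->plug->D->R->D->L->F->refl->B->L'->B->R'->B->plug->D
Char 5 ('H'): step: R->5, L=3; H->plug->H->R->F->L->G->refl->H->L'->A->R'->A->plug->A
Char 6 ('B'): step: R->6, L=3; B->plug->D->R->D->L->F->refl->B->L'->B->R'->B->plug->D
Char 7 ('F'): step: R->7, L=3; F->plug->F->R->D->L->F->refl->B->L'->B->R'->B->plug->D
Char 8 ('B'): step: R->0, L->4 (L advanced); B->plug->D->R->E->L->F->refl->B->L'->B->R'->B->plug->D
Char 9 ('C'): step: R->1, L=4; C->plug->C->R->D->L->D->refl->E->L'->C->R'->B->plug->D
Char 10 ('B'): step: R->2, L=4; B->plug->D->R->D->L->D->refl->E->L'->C->R'->B->plug->D
Char 11 ('A'): step: R->3, L=4; A->plug->A->R->B->L->B->refl->F->L'->E->R'->E->plug->E
Final: ciphertext=GEDDADDDDDE, RIGHT=3, LEFT=4

Answer: GEDDADDDDDE 3 4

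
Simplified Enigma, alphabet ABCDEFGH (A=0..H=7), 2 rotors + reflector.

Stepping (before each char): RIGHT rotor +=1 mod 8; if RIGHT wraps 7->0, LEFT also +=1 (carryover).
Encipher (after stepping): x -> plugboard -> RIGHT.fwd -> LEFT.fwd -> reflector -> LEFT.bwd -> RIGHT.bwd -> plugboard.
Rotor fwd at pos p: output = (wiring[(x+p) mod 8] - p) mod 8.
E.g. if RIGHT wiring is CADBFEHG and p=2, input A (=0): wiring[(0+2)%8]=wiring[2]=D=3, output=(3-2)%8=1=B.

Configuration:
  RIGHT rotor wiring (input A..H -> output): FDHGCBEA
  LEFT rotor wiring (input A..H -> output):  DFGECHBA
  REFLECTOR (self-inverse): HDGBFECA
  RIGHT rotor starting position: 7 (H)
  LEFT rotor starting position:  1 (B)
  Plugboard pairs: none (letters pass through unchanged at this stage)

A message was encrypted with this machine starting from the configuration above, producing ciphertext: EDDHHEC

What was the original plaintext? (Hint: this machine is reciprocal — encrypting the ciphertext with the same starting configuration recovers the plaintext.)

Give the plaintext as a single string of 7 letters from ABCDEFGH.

Char 1 ('E'): step: R->0, L->2 (L advanced); E->plug->E->R->C->L->A->refl->H->L'->E->R'->G->plug->G
Char 2 ('D'): step: R->1, L=2; D->plug->D->R->B->L->C->refl->G->L'->F->R'->C->plug->C
Char 3 ('D'): step: R->2, L=2; D->plug->D->R->H->L->D->refl->B->L'->G->R'->F->plug->F
Char 4 ('H'): step: R->3, L=2; H->plug->H->R->E->L->H->refl->A->L'->C->R'->F->plug->F
Char 5 ('H'): step: R->4, L=2; H->plug->H->R->C->L->A->refl->H->L'->E->R'->D->plug->D
Char 6 ('E'): step: R->5, L=2; E->plug->E->R->G->L->B->refl->D->L'->H->R'->B->plug->B
Char 7 ('C'): step: R->6, L=2; C->plug->C->R->H->L->D->refl->B->L'->G->R'->A->plug->A

Answer: GCFFDBA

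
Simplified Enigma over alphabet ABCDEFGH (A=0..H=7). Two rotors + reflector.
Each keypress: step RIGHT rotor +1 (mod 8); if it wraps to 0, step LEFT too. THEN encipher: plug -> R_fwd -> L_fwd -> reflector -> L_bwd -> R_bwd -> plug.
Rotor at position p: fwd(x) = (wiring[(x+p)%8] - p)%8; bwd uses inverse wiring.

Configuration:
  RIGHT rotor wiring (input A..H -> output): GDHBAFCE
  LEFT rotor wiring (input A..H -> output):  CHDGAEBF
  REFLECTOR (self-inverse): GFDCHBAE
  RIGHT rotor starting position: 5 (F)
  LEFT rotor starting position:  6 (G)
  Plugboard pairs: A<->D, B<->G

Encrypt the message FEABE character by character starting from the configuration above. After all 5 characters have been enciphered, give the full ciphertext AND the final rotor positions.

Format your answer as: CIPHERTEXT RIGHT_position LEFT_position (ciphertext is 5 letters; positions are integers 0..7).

Char 1 ('F'): step: R->6, L=6; F->plug->F->R->D->L->B->refl->F->L'->E->R'->A->plug->D
Char 2 ('E'): step: R->7, L=6; E->plug->E->R->C->L->E->refl->H->L'->B->R'->F->plug->F
Char 3 ('A'): step: R->0, L->7 (L advanced); A->plug->D->R->B->L->D->refl->C->L'->H->R'->C->plug->C
Char 4 ('B'): step: R->1, L=7; B->plug->G->R->D->L->E->refl->H->L'->E->R'->E->plug->E
Char 5 ('E'): step: R->2, L=7; E->plug->E->R->A->L->G->refl->A->L'->C->R'->F->plug->F
Final: ciphertext=DFCEF, RIGHT=2, LEFT=7

Answer: DFCEF 2 7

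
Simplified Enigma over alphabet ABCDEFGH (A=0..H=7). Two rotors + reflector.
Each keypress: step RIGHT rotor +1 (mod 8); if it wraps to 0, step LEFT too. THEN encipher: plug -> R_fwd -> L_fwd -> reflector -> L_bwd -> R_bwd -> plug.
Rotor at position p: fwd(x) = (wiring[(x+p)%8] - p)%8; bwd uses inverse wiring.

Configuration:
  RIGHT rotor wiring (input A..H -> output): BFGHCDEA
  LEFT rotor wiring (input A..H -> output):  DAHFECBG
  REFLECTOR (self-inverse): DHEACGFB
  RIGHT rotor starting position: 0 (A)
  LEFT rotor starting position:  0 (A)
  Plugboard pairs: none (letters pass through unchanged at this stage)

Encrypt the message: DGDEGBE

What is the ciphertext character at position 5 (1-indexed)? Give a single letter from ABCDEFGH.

Char 1 ('D'): step: R->1, L=0; D->plug->D->R->B->L->A->refl->D->L'->A->R'->H->plug->H
Char 2 ('G'): step: R->2, L=0; G->plug->G->R->H->L->G->refl->F->L'->D->R'->H->plug->H
Char 3 ('D'): step: R->3, L=0; D->plug->D->R->B->L->A->refl->D->L'->A->R'->C->plug->C
Char 4 ('E'): step: R->4, L=0; E->plug->E->R->F->L->C->refl->E->L'->E->R'->D->plug->D
Char 5 ('G'): step: R->5, L=0; G->plug->G->R->C->L->H->refl->B->L'->G->R'->A->plug->A

A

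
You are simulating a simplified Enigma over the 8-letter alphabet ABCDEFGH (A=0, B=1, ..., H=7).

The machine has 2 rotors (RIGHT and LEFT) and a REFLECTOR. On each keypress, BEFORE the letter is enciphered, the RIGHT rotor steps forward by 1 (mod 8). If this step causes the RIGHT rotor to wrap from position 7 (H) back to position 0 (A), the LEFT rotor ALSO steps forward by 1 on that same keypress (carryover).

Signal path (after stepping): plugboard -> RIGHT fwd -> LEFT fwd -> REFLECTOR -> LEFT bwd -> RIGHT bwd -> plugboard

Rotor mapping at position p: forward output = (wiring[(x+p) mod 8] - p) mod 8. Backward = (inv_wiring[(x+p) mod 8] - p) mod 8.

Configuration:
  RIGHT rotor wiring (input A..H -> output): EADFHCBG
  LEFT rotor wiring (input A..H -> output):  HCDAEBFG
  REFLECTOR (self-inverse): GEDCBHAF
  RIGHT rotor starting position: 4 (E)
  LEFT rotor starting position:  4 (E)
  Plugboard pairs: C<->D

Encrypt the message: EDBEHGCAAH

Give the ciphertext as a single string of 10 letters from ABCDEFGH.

Char 1 ('E'): step: R->5, L=4; E->plug->E->R->D->L->C->refl->D->L'->E->R'->B->plug->B
Char 2 ('D'): step: R->6, L=4; D->plug->C->R->G->L->H->refl->F->L'->B->R'->G->plug->G
Char 3 ('B'): step: R->7, L=4; B->plug->B->R->F->L->G->refl->A->L'->A->R'->F->plug->F
Char 4 ('E'): step: R->0, L->5 (L advanced); E->plug->E->R->H->L->H->refl->F->L'->E->R'->A->plug->A
Char 5 ('H'): step: R->1, L=5; H->plug->H->R->D->L->C->refl->D->L'->G->R'->D->plug->C
Char 6 ('G'): step: R->2, L=5; G->plug->G->R->C->L->B->refl->E->L'->A->R'->D->plug->C
Char 7 ('C'): step: R->3, L=5; C->plug->D->R->G->L->D->refl->C->L'->D->R'->E->plug->E
Char 8 ('A'): step: R->4, L=5; A->plug->A->R->D->L->C->refl->D->L'->G->R'->B->plug->B
Char 9 ('A'): step: R->5, L=5; A->plug->A->R->F->L->G->refl->A->L'->B->R'->C->plug->D
Char 10 ('H'): step: R->6, L=5; H->plug->H->R->E->L->F->refl->H->L'->H->R'->F->plug->F

Answer: BGFACCEBDF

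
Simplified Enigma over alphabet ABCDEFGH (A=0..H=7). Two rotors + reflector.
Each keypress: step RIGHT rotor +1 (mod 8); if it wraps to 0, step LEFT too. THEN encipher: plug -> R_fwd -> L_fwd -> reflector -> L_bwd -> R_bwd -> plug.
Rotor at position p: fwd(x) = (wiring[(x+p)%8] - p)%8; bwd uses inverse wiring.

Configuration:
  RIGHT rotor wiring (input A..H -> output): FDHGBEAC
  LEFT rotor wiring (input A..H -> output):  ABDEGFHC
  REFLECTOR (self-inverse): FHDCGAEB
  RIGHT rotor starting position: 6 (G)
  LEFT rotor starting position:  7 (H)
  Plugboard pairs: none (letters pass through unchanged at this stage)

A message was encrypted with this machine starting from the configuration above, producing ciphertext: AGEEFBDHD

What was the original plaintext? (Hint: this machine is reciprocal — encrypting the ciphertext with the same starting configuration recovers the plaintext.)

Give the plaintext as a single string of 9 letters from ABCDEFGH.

Char 1 ('A'): step: R->7, L=7; A->plug->A->R->D->L->E->refl->G->L'->G->R'->B->plug->B
Char 2 ('G'): step: R->0, L->0 (L advanced); G->plug->G->R->A->L->A->refl->F->L'->F->R'->A->plug->A
Char 3 ('E'): step: R->1, L=0; E->plug->E->R->D->L->E->refl->G->L'->E->R'->H->plug->H
Char 4 ('E'): step: R->2, L=0; E->plug->E->R->G->L->H->refl->B->L'->B->R'->H->plug->H
Char 5 ('F'): step: R->3, L=0; F->plug->F->R->C->L->D->refl->C->L'->H->R'->E->plug->E
Char 6 ('B'): step: R->4, L=0; B->plug->B->R->A->L->A->refl->F->L'->F->R'->A->plug->A
Char 7 ('D'): step: R->5, L=0; D->plug->D->R->A->L->A->refl->F->L'->F->R'->C->plug->C
Char 8 ('H'): step: R->6, L=0; H->plug->H->R->G->L->H->refl->B->L'->B->R'->E->plug->E
Char 9 ('D'): step: R->7, L=0; D->plug->D->R->A->L->A->refl->F->L'->F->R'->G->plug->G

Answer: BAHHEACEG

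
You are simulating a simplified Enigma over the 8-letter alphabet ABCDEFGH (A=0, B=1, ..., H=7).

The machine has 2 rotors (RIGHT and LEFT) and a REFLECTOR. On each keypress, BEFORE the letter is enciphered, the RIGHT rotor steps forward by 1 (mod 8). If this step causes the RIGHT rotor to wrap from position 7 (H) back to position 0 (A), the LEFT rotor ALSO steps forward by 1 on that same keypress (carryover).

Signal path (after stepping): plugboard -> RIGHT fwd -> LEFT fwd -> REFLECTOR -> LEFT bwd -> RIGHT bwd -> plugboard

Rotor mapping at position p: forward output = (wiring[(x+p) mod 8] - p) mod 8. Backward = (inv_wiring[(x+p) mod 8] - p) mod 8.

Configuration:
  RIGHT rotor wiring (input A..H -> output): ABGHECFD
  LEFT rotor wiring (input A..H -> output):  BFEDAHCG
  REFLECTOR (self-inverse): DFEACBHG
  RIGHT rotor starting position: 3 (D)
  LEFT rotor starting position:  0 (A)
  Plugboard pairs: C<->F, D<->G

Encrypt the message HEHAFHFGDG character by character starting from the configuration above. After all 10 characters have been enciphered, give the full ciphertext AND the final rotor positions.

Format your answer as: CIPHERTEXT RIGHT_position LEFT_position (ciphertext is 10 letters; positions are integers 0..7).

Char 1 ('H'): step: R->4, L=0; H->plug->H->R->D->L->D->refl->A->L'->E->R'->E->plug->E
Char 2 ('E'): step: R->5, L=0; E->plug->E->R->E->L->A->refl->D->L'->D->R'->D->plug->G
Char 3 ('H'): step: R->6, L=0; H->plug->H->R->E->L->A->refl->D->L'->D->R'->D->plug->G
Char 4 ('A'): step: R->7, L=0; A->plug->A->R->E->L->A->refl->D->L'->D->R'->G->plug->D
Char 5 ('F'): step: R->0, L->1 (L advanced); F->plug->C->R->G->L->F->refl->B->L'->F->R'->G->plug->D
Char 6 ('H'): step: R->1, L=1; H->plug->H->R->H->L->A->refl->D->L'->B->R'->E->plug->E
Char 7 ('F'): step: R->2, L=1; F->plug->C->R->C->L->C->refl->E->L'->A->R'->D->plug->G
Char 8 ('G'): step: R->3, L=1; G->plug->D->R->C->L->C->refl->E->L'->A->R'->E->plug->E
Char 9 ('D'): step: R->4, L=1; D->plug->G->R->C->L->C->refl->E->L'->A->R'->A->plug->A
Char 10 ('G'): step: R->5, L=1; G->plug->D->R->D->L->H->refl->G->L'->E->R'->E->plug->E
Final: ciphertext=EGGDDEGEAE, RIGHT=5, LEFT=1

Answer: EGGDDEGEAE 5 1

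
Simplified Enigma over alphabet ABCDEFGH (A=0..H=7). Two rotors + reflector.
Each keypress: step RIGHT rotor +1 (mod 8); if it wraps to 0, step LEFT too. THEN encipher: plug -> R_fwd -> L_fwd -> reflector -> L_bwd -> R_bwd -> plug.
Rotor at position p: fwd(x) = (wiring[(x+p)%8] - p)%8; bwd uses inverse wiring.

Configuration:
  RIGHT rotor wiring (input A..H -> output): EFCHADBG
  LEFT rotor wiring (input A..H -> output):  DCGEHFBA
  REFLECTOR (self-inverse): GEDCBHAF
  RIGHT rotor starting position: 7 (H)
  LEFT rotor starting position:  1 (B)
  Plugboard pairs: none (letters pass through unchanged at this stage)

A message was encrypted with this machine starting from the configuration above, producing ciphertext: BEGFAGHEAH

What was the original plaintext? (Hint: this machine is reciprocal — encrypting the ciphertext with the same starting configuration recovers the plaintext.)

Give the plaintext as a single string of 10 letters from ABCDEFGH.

Char 1 ('B'): step: R->0, L->2 (L advanced); B->plug->B->R->F->L->G->refl->A->L'->H->R'->D->plug->D
Char 2 ('E'): step: R->1, L=2; E->plug->E->R->C->L->F->refl->H->L'->E->R'->A->plug->A
Char 3 ('G'): step: R->2, L=2; G->plug->G->R->C->L->F->refl->H->L'->E->R'->F->plug->F
Char 4 ('F'): step: R->3, L=2; F->plug->F->R->B->L->C->refl->D->L'->D->R'->E->plug->E
Char 5 ('A'): step: R->4, L=2; A->plug->A->R->E->L->H->refl->F->L'->C->R'->D->plug->D
Char 6 ('G'): step: R->5, L=2; G->plug->G->R->C->L->F->refl->H->L'->E->R'->B->plug->B
Char 7 ('H'): step: R->6, L=2; H->plug->H->R->F->L->G->refl->A->L'->H->R'->D->plug->D
Char 8 ('E'): step: R->7, L=2; E->plug->E->R->A->L->E->refl->B->L'->G->R'->C->plug->C
Char 9 ('A'): step: R->0, L->3 (L advanced); A->plug->A->R->E->L->F->refl->H->L'->G->R'->H->plug->H
Char 10 ('H'): step: R->1, L=3; H->plug->H->R->D->L->G->refl->A->L'->F->R'->G->plug->G

Answer: DAFEDBDCHG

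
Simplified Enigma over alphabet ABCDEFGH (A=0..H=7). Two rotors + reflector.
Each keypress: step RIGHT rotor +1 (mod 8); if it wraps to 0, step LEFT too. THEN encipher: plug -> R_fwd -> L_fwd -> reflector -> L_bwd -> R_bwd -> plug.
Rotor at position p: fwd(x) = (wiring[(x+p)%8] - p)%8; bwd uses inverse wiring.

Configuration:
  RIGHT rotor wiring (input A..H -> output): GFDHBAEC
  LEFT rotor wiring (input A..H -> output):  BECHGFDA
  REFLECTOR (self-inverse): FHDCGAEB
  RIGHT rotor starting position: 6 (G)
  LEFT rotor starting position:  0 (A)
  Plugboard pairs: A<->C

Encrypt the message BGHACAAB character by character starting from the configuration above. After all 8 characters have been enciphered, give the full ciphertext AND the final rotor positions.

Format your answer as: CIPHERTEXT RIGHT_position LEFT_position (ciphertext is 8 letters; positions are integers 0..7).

Answer: HHDHGCEH 6 1

Derivation:
Char 1 ('B'): step: R->7, L=0; B->plug->B->R->H->L->A->refl->F->L'->F->R'->H->plug->H
Char 2 ('G'): step: R->0, L->1 (L advanced); G->plug->G->R->E->L->E->refl->G->L'->C->R'->H->plug->H
Char 3 ('H'): step: R->1, L=1; H->plug->H->R->F->L->C->refl->D->L'->A->R'->D->plug->D
Char 4 ('A'): step: R->2, L=1; A->plug->C->R->H->L->A->refl->F->L'->D->R'->H->plug->H
Char 5 ('C'): step: R->3, L=1; C->plug->A->R->E->L->E->refl->G->L'->C->R'->G->plug->G
Char 6 ('A'): step: R->4, L=1; A->plug->C->R->A->L->D->refl->C->L'->F->R'->A->plug->C
Char 7 ('A'): step: R->5, L=1; A->plug->C->R->F->L->C->refl->D->L'->A->R'->E->plug->E
Char 8 ('B'): step: R->6, L=1; B->plug->B->R->E->L->E->refl->G->L'->C->R'->H->plug->H
Final: ciphertext=HHDHGCEH, RIGHT=6, LEFT=1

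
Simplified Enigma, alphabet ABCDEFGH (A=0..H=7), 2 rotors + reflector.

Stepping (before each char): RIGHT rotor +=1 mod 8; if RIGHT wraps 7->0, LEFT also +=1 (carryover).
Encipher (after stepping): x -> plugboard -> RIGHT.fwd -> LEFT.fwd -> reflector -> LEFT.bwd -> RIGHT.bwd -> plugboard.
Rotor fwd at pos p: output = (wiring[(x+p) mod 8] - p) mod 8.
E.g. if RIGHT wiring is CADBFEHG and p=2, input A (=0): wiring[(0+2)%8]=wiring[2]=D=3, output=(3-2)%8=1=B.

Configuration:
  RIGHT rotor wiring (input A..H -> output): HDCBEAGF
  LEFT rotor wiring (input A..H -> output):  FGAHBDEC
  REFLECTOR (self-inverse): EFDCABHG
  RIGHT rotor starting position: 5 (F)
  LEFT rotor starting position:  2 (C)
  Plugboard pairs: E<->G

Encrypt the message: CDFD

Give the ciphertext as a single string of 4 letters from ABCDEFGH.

Answer: FECG

Derivation:
Char 1 ('C'): step: R->6, L=2; C->plug->C->R->B->L->F->refl->B->L'->D->R'->F->plug->F
Char 2 ('D'): step: R->7, L=2; D->plug->D->R->D->L->B->refl->F->L'->B->R'->G->plug->E
Char 3 ('F'): step: R->0, L->3 (L advanced); F->plug->F->R->A->L->E->refl->A->L'->C->R'->C->plug->C
Char 4 ('D'): step: R->1, L=3; D->plug->D->R->D->L->B->refl->F->L'->H->R'->E->plug->G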